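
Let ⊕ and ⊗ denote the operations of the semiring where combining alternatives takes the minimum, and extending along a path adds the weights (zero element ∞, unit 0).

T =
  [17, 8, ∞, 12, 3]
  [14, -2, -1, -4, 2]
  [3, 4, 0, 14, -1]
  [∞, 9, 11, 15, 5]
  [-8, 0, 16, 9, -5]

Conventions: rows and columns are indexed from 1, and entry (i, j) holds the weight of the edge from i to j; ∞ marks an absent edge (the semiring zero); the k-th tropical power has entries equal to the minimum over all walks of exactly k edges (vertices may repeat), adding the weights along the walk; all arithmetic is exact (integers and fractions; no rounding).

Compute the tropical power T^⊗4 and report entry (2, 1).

T^⊗2:
  [-5, 3, 7, 4, -2]
  [-6, -4, -3, -6, -3]
  [-9, -1, 0, 0, -6]
  [-3, 5, 8, 5, 0]
  [-13, -5, -1, -4, -10]
T^⊗3:
  [-10, -2, 2, -1, -7]
  [-11, -6, -5, -8, -8]
  [-14, -6, -2, -5, -11]
  [-8, 0, 4, 1, -5]
  [-18, -10, -6, -9, -15]
T^⊗4:
  [-15, -7, -3, -6, -12]
  [-16, -8, -7, -10, -13]
  [-19, -11, -7, -10, -16]
  [-13, -5, -1, -4, -10]
  [-23, -15, -11, -14, -20]
Key observation: the optimum is the walk 2->5->5->5->1, with weight 2 + (-5) + (-5) + (-8) = -16.
Optimal value attained by: walk 2->5->5->5->1.
Answer: (T^⊗4)[2][1] = -16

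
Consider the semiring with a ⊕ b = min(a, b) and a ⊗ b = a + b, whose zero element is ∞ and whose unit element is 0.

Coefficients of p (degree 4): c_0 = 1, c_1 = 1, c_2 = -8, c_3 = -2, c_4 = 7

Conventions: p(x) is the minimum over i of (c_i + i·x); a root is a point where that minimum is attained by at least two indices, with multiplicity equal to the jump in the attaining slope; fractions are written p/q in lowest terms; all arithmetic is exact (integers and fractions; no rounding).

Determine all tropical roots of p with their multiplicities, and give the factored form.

hull edge (i=0, c=1) to (i=2, c=-8): slope -9/2, span 2
hull edge (i=2, c=-8) to (i=3, c=-2): slope 6, span 1
hull edge (i=3, c=-2) to (i=4, c=7): slope 9, span 1
Factored form: p(x) = 7 ⊗ (x ⊕ (-9)) ⊗ (x ⊕ (-6)) ⊗ (x ⊕ 9/2) ⊗ (x ⊕ 9/2)
Answer: roots = -9 (mult 1), -6 (mult 1), 9/2 (mult 2)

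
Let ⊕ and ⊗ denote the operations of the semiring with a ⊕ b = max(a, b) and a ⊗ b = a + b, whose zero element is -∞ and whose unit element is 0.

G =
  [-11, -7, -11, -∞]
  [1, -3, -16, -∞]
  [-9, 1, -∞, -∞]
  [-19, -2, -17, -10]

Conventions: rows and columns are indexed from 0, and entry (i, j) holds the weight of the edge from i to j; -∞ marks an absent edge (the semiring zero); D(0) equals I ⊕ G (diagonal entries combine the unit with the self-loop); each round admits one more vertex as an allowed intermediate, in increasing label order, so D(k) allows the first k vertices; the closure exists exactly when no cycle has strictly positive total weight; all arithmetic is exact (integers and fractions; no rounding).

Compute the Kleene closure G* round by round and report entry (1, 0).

D(0):
  [0, -7, -11, -∞]
  [1, 0, -16, -∞]
  [-9, 1, 0, -∞]
  [-19, -2, -17, 0]
D(1):
  [0, -7, -11, -∞]
  [1, 0, -10, -∞]
  [-9, 1, 0, -∞]
  [-19, -2, -17, 0]
D(2):
  [0, -7, -11, -∞]
  [1, 0, -10, -∞]
  [2, 1, 0, -∞]
  [-1, -2, -12, 0]
D(3):
  [0, -7, -11, -∞]
  [1, 0, -10, -∞]
  [2, 1, 0, -∞]
  [-1, -2, -12, 0]
D(4):
  [0, -7, -11, -∞]
  [1, 0, -10, -∞]
  [2, 1, 0, -∞]
  [-1, -2, -12, 0]
Answer: G*[1][0] = 1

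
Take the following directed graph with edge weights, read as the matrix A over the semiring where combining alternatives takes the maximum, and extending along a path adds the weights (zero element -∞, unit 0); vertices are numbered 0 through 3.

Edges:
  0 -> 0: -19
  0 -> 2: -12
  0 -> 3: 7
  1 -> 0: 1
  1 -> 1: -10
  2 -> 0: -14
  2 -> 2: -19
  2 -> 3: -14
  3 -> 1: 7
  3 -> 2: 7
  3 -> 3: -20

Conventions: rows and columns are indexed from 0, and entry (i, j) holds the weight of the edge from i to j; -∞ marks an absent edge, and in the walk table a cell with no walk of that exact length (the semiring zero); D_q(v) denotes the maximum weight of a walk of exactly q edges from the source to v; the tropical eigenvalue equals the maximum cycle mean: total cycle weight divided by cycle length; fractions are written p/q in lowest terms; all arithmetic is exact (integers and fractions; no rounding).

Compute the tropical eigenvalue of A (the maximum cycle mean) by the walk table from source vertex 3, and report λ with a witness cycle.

q=0: [-∞, -∞, -∞, 0]
q=1: [-∞, 7, 7, -20]
q=2: [8, -3, -12, -7]
q=3: [-2, 0, 0, 15]
q=4: [1, 22, 22, 5]
Optimal cycle mean attained by: cycle 0->3->1->0, total 7 + 7 + 1, length 3.
Answer: λ = 5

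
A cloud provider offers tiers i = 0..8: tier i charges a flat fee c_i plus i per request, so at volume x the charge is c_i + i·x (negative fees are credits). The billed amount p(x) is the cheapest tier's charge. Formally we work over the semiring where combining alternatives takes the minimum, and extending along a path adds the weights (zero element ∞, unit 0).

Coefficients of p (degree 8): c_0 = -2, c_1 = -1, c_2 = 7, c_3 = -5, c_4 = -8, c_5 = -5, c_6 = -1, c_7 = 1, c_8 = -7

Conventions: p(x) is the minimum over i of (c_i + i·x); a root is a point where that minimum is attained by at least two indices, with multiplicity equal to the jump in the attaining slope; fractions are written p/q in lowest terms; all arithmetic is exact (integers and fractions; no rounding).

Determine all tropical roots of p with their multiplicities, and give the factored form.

hull edge (i=0, c=-2) to (i=4, c=-8): slope -3/2, span 4
hull edge (i=4, c=-8) to (i=8, c=-7): slope 1/4, span 4
Factored form: p(x) = -7 ⊗ (x ⊕ (-1/4)) ⊗ (x ⊕ (-1/4)) ⊗ (x ⊕ (-1/4)) ⊗ (x ⊕ (-1/4)) ⊗ (x ⊕ 3/2) ⊗ (x ⊕ 3/2) ⊗ (x ⊕ 3/2) ⊗ (x ⊕ 3/2)
Answer: roots = -1/4 (mult 4), 3/2 (mult 4)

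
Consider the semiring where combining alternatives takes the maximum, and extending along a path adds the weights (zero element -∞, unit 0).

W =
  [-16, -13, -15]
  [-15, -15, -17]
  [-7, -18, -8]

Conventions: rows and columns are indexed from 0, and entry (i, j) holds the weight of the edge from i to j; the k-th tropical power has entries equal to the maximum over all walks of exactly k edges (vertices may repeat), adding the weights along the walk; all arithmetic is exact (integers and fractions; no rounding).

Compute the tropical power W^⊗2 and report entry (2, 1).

W^⊗2:
  [-22, -28, -23]
  [-24, -28, -25]
  [-15, -20, -16]
Key observation: the optimum is the walk 2->0->1, with weight (-7) + (-13) = -20.
Optimal value attained by: walk 2->0->1.
Answer: (W^⊗2)[2][1] = -20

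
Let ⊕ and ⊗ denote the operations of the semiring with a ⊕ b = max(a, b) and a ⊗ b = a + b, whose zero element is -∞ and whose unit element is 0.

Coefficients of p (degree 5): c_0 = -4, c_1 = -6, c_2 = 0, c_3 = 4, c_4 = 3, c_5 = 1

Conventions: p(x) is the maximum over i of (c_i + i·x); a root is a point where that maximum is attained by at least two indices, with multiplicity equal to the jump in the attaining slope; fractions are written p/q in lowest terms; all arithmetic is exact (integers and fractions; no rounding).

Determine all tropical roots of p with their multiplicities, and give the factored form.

hull edge (i=0, c=-4) to (i=3, c=4): slope 8/3, span 3
hull edge (i=3, c=4) to (i=4, c=3): slope -1, span 1
hull edge (i=4, c=3) to (i=5, c=1): slope -2, span 1
Factored form: p(x) = 1 ⊗ (x ⊕ (-8/3)) ⊗ (x ⊕ (-8/3)) ⊗ (x ⊕ (-8/3)) ⊗ (x ⊕ 1) ⊗ (x ⊕ 2)
Answer: roots = -8/3 (mult 3), 1 (mult 1), 2 (mult 1)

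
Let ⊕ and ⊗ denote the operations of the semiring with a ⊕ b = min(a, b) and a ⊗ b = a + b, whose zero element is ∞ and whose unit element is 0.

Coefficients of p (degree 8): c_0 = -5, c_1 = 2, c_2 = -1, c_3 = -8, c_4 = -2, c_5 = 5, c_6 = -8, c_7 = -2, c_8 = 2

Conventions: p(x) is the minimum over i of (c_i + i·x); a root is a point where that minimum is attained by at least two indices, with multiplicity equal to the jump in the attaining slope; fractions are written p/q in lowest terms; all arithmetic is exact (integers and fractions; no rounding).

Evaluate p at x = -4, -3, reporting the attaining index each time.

p(-4) = min(-5+0·(-4)=-5, 2+1·(-4)=-2, -1+2·(-4)=-9, -8+3·(-4)=-20, -2+4·(-4)=-18, 5+5·(-4)=-15, -8+6·(-4)=-32, -2+7·(-4)=-30, 2+8·(-4)=-30) = -32 (attained by i=6)
p(-3) = min(-5+0·(-3)=-5, 2+1·(-3)=-1, -1+2·(-3)=-7, -8+3·(-3)=-17, -2+4·(-3)=-14, 5+5·(-3)=-10, -8+6·(-3)=-26, -2+7·(-3)=-23, 2+8·(-3)=-22) = -26 (attained by i=6)
Answer: p(-4) = -32; p(-3) = -26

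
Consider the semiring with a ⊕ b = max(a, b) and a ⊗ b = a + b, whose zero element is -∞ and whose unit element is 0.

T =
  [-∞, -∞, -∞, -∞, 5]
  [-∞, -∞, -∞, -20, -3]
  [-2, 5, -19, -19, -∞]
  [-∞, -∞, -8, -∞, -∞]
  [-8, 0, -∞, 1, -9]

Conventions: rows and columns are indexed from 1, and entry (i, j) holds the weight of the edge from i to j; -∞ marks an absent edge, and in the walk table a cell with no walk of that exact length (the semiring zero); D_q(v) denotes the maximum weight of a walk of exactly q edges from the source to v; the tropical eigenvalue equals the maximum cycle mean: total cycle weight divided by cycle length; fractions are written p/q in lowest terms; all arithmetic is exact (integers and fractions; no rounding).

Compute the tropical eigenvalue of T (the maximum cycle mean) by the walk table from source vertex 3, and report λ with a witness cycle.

q=0: [-∞, -∞, 0, -∞, -∞]
q=1: [-2, 5, -19, -19, -∞]
q=2: [-21, -14, -27, -15, 3]
q=3: [-5, 3, -23, 4, -6]
q=4: [-14, -6, -4, -5, 0]
q=5: [-6, 1, -13, 1, -9]
Optimal cycle mean attained by: cycle 1->5->4->3->1, total 5 + 1 + (-8) + (-2), length 4.
Answer: λ = -1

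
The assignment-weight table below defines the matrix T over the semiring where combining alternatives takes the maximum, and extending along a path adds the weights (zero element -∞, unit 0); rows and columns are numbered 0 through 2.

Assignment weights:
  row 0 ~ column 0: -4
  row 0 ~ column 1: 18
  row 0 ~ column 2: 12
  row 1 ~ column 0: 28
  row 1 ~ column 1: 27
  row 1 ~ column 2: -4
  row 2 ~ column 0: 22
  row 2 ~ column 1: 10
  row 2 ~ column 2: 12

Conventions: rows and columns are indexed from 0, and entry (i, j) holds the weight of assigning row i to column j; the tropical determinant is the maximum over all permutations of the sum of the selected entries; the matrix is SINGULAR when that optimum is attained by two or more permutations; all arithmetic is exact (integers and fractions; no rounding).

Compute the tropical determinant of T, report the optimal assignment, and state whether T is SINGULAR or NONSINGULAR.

σ = (0, 1, 2): (-4) + 27 + 12 = 35
σ = (0, 2, 1): (-4) + (-4) + 10 = 2
σ = (1, 0, 2): 18 + 28 + 12 = 58
σ = (1, 2, 0): 18 + (-4) + 22 = 36
σ = (2, 0, 1): 12 + 28 + 10 = 50
σ = (2, 1, 0): 12 + 27 + 22 = 61
Optimal value attained by: σ = (2, 1, 0).
Answer: det⊕(T) = 61; verdict: NONSINGULAR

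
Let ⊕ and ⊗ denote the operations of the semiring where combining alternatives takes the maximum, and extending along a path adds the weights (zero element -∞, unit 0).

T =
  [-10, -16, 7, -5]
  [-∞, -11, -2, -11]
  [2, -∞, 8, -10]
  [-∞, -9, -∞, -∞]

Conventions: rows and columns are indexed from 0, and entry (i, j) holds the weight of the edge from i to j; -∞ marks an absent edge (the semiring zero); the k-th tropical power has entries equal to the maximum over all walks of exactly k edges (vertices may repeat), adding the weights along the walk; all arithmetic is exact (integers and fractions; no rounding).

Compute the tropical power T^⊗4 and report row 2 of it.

T^⊗2:
  [9, -14, 15, -3]
  [0, -20, 6, -12]
  [10, -14, 16, -2]
  [-∞, -20, -11, -20]
T^⊗3:
  [17, -7, 23, 5]
  [8, -16, 14, -4]
  [18, -6, 24, 6]
  [-9, -29, -3, -21]
T^⊗4:
  [25, 1, 31, 13]
  [16, -8, 22, 4]
  [26, 2, 32, 14]
  [-1, -25, 5, -13]
Answer: row 2 of T^⊗4 = [26, 2, 32, 14]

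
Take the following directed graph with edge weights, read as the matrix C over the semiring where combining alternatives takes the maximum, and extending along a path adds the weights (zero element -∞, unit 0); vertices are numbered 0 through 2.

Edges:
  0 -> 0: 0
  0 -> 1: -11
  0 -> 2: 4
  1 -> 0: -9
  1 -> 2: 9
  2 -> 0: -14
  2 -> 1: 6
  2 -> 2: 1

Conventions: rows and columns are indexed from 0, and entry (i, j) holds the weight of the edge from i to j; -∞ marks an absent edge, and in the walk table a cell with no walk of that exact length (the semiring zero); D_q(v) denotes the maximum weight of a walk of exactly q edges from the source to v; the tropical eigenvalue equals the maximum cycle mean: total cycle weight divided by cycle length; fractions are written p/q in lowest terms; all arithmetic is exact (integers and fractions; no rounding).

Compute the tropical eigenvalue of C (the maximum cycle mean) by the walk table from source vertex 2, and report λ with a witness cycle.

q=0: [-∞, -∞, 0]
q=1: [-14, 6, 1]
q=2: [-3, 7, 15]
q=3: [1, 21, 16]
Optimal cycle mean attained by: cycle 1->2->1, total 9 + 6, length 2.
Answer: λ = 15/2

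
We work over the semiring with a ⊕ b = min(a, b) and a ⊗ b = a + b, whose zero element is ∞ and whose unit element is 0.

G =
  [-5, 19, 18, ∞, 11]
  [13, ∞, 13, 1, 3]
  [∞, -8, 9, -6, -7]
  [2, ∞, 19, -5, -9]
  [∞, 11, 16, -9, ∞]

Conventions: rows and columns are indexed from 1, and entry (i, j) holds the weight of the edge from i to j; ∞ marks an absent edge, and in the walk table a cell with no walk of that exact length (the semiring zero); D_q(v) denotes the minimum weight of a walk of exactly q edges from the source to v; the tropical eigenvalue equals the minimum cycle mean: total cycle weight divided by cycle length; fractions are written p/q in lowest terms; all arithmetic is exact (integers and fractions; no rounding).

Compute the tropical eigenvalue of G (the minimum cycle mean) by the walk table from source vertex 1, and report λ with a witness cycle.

q=0: [0, ∞, ∞, ∞, ∞]
q=1: [-5, 19, 18, ∞, 11]
q=2: [-10, 10, 13, 2, 6]
q=3: [-15, 5, 8, -3, -7]
q=4: [-20, 0, 3, -16, -12]
q=5: [-25, -5, -2, -21, -25]
Optimal cycle mean attained by: cycle 4->5->4, total (-9) + (-9), length 2.
Answer: λ = -9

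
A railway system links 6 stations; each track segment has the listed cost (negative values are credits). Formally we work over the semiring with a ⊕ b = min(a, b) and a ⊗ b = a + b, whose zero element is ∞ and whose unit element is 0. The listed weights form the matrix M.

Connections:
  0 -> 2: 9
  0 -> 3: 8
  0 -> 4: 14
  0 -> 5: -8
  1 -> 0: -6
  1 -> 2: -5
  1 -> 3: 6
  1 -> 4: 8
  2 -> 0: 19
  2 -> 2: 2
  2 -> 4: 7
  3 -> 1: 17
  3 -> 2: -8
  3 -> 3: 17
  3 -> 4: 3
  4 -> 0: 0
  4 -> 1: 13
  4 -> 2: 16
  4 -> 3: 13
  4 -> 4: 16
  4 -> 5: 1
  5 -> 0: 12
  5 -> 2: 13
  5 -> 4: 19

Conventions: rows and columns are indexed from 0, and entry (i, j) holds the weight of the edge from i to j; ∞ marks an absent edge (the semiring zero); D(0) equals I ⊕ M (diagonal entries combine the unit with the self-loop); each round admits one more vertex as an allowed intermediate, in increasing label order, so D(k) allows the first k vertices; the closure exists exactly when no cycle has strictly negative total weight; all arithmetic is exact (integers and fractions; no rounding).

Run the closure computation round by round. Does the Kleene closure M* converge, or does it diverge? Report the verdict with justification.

D(0):
  [0, ∞, 9, 8, 14, -8]
  [-6, 0, -5, 6, 8, ∞]
  [19, ∞, 0, ∞, 7, ∞]
  [∞, 17, -8, 0, 3, ∞]
  [0, 13, 16, 13, 0, 1]
  [12, ∞, 13, ∞, 19, 0]
D(1):
  [0, ∞, 9, 8, 14, -8]
  [-6, 0, -5, 2, 8, -14]
  [19, ∞, 0, 27, 7, 11]
  [∞, 17, -8, 0, 3, ∞]
  [0, 13, 9, 8, 0, -8]
  [12, ∞, 13, 20, 19, 0]
D(2):
  [0, ∞, 9, 8, 14, -8]
  [-6, 0, -5, 2, 8, -14]
  [19, ∞, 0, 27, 7, 11]
  [11, 17, -8, 0, 3, 3]
  [0, 13, 8, 8, 0, -8]
  [12, ∞, 13, 20, 19, 0]
D(3):
  [0, ∞, 9, 8, 14, -8]
  [-6, 0, -5, 2, 2, -14]
  [19, ∞, 0, 27, 7, 11]
  [11, 17, -8, 0, -1, 3]
  [0, 13, 8, 8, 0, -8]
  [12, ∞, 13, 20, 19, 0]
D(4):
  [0, 25, 0, 8, 7, -8]
  [-6, 0, -6, 2, 1, -14]
  [19, 44, 0, 27, 7, 11]
  [11, 17, -8, 0, -1, 3]
  [0, 13, 0, 8, 0, -8]
  [12, 37, 12, 20, 19, 0]
D(5):
  [0, 20, 0, 8, 7, -8]
  [-6, 0, -6, 2, 1, -14]
  [7, 20, 0, 15, 7, -1]
  [-1, 12, -8, 0, -1, -9]
  [0, 13, 0, 8, 0, -8]
  [12, 32, 12, 20, 19, 0]
D(6):
  [0, 20, 0, 8, 7, -8]
  [-6, 0, -6, 2, 1, -14]
  [7, 20, 0, 15, 7, -1]
  [-1, 12, -8, 0, -1, -9]
  [0, 13, 0, 8, 0, -8]
  [12, 32, 12, 20, 19, 0]
Key observation: every diagonal entry stays at the unit through all rounds, so no improving cycle exists.
Answer: CONVERGES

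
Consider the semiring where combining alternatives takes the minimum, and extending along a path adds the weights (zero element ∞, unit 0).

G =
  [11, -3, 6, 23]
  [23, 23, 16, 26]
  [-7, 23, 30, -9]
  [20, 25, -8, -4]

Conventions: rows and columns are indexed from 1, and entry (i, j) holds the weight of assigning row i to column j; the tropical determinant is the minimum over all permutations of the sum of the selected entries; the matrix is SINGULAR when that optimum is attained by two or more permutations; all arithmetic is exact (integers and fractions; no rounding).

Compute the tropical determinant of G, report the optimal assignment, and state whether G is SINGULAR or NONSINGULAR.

σ = (1, 2, 3, 4): 11 + 23 + 30 + (-4) = 60
σ = (1, 2, 4, 3): 11 + 23 + (-9) + (-8) = 17
σ = (1, 3, 2, 4): 11 + 16 + 23 + (-4) = 46
σ = (1, 3, 4, 2): 11 + 16 + (-9) + 25 = 43
σ = (1, 4, 2, 3): 11 + 26 + 23 + (-8) = 52
σ = (1, 4, 3, 2): 11 + 26 + 30 + 25 = 92
σ = (2, 1, 3, 4): (-3) + 23 + 30 + (-4) = 46
σ = (2, 1, 4, 3): (-3) + 23 + (-9) + (-8) = 3
σ = (2, 3, 1, 4): (-3) + 16 + (-7) + (-4) = 2
σ = (2, 3, 4, 1): (-3) + 16 + (-9) + 20 = 24
σ = (2, 4, 1, 3): (-3) + 26 + (-7) + (-8) = 8
σ = (2, 4, 3, 1): (-3) + 26 + 30 + 20 = 73
σ = (3, 1, 2, 4): 6 + 23 + 23 + (-4) = 48
σ = (3, 1, 4, 2): 6 + 23 + (-9) + 25 = 45
σ = (3, 2, 1, 4): 6 + 23 + (-7) + (-4) = 18
σ = (3, 2, 4, 1): 6 + 23 + (-9) + 20 = 40
σ = (3, 4, 1, 2): 6 + 26 + (-7) + 25 = 50
σ = (3, 4, 2, 1): 6 + 26 + 23 + 20 = 75
σ = (4, 1, 2, 3): 23 + 23 + 23 + (-8) = 61
σ = (4, 1, 3, 2): 23 + 23 + 30 + 25 = 101
σ = (4, 2, 1, 3): 23 + 23 + (-7) + (-8) = 31
σ = (4, 2, 3, 1): 23 + 23 + 30 + 20 = 96
σ = (4, 3, 1, 2): 23 + 16 + (-7) + 25 = 57
σ = (4, 3, 2, 1): 23 + 16 + 23 + 20 = 82
Optimal value attained by: σ = (2, 3, 1, 4).
Answer: det⊕(G) = 2; verdict: NONSINGULAR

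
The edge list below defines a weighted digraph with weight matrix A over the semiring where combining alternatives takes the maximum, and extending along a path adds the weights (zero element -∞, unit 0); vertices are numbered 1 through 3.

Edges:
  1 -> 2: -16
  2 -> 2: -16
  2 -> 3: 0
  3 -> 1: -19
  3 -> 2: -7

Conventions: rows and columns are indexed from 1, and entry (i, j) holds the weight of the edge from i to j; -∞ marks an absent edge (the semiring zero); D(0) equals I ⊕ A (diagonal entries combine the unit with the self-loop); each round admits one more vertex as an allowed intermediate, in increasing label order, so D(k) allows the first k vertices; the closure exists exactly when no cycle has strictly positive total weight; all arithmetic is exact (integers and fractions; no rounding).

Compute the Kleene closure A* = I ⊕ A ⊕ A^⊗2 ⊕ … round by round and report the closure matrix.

D(0):
  [0, -16, -∞]
  [-∞, 0, 0]
  [-19, -7, 0]
D(1):
  [0, -16, -∞]
  [-∞, 0, 0]
  [-19, -7, 0]
D(2):
  [0, -16, -16]
  [-∞, 0, 0]
  [-19, -7, 0]
D(3):
  [0, -16, -16]
  [-19, 0, 0]
  [-19, -7, 0]
Answer: A* = [[0, -16, -16], [-19, 0, 0], [-19, -7, 0]]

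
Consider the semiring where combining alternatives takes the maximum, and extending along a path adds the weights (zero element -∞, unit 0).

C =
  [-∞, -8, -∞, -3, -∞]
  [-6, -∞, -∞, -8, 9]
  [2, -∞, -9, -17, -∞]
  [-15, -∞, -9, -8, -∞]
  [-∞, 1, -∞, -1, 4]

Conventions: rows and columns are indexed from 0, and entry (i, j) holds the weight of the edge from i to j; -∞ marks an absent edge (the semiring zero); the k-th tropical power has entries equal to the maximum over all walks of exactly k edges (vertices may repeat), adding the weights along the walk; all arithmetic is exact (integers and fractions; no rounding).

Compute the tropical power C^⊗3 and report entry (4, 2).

C^⊗2:
  [-14, -∞, -12, -11, 1]
  [-23, 10, -17, 8, 13]
  [-7, -6, -18, -1, -∞]
  [-7, -23, -17, -16, -∞]
  [-5, 5, -10, 3, 10]
C^⊗3:
  [-10, 2, -20, 0, 5]
  [4, 14, -1, 12, 19]
  [-12, -15, -10, -9, 3]
  [-15, -15, -25, -10, -14]
  [-1, 11, -6, 9, 14]
Key observation: the optimum is the walk 4->4->3->2, with weight 4 + (-1) + (-9) = -6.
Optimal value attained by: walk 4->4->3->2.
Answer: (C^⊗3)[4][2] = -6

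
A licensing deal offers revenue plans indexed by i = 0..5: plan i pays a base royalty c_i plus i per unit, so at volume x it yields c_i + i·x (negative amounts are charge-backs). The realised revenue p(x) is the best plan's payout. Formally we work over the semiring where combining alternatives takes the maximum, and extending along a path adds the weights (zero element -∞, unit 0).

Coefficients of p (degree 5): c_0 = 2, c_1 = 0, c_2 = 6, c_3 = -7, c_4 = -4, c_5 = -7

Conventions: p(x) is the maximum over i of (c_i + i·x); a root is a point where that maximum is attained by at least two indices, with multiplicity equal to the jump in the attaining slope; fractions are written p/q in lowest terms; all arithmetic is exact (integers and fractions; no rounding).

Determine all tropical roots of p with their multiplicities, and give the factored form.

hull edge (i=0, c=2) to (i=2, c=6): slope 2, span 2
hull edge (i=2, c=6) to (i=5, c=-7): slope -13/3, span 3
Factored form: p(x) = -7 ⊗ (x ⊕ (-2)) ⊗ (x ⊕ (-2)) ⊗ (x ⊕ 13/3) ⊗ (x ⊕ 13/3) ⊗ (x ⊕ 13/3)
Answer: roots = -2 (mult 2), 13/3 (mult 3)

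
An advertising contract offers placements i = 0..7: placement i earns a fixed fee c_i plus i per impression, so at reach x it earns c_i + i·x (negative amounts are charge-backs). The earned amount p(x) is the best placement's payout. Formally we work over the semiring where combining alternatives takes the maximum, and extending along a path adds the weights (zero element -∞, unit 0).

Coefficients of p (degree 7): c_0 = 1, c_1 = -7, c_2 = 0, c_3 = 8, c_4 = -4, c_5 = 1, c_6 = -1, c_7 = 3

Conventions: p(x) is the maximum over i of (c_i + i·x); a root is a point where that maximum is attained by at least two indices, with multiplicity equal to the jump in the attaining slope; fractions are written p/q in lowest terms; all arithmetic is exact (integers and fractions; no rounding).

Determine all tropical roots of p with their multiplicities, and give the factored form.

hull edge (i=0, c=1) to (i=3, c=8): slope 7/3, span 3
hull edge (i=3, c=8) to (i=7, c=3): slope -5/4, span 4
Factored form: p(x) = 3 ⊗ (x ⊕ (-7/3)) ⊗ (x ⊕ (-7/3)) ⊗ (x ⊕ (-7/3)) ⊗ (x ⊕ 5/4) ⊗ (x ⊕ 5/4) ⊗ (x ⊕ 5/4) ⊗ (x ⊕ 5/4)
Answer: roots = -7/3 (mult 3), 5/4 (mult 4)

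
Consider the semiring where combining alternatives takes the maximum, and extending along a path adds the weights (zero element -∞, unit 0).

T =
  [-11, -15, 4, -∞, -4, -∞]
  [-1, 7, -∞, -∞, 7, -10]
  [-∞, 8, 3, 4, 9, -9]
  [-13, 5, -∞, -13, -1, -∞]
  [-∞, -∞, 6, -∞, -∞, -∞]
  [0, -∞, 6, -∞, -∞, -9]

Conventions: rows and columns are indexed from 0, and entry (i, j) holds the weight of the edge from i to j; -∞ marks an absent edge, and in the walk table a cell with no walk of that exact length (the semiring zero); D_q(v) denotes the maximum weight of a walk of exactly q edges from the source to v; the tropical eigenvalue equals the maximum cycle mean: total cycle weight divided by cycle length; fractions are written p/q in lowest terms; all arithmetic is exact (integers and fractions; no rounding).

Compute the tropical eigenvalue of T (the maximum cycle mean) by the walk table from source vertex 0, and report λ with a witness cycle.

q=0: [0, -∞, -∞, -∞, -∞, -∞]
q=1: [-11, -15, 4, -∞, -4, -∞]
q=2: [-16, 12, 7, 8, 13, -5]
q=3: [11, 19, 19, 11, 19, 2]
q=4: [18, 27, 25, 23, 28, 10]
q=5: [26, 34, 34, 29, 34, 17]
q=6: [33, 42, 40, 38, 43, 25]
Optimal cycle mean attained by: cycle 2->4->2, total 9 + 6, length 2.
Answer: λ = 15/2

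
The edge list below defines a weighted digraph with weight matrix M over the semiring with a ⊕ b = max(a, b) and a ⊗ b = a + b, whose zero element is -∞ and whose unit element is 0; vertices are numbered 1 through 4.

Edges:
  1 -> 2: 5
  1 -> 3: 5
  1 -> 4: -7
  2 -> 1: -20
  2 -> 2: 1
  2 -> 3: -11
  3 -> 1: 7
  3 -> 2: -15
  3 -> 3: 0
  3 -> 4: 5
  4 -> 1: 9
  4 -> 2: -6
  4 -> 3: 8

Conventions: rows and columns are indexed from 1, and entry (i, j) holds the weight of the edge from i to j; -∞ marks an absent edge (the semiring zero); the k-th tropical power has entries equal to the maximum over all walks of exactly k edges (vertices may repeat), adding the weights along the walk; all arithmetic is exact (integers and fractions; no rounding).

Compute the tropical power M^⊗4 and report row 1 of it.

M^⊗2:
  [12, 6, 5, 10]
  [-4, 2, -10, -6]
  [14, 12, 13, 5]
  [15, 14, 14, 13]
M^⊗3:
  [19, 17, 18, 10]
  [3, 3, 2, -5]
  [20, 19, 19, 18]
  [22, 20, 21, 19]
M^⊗4:
  [25, 24, 24, 23]
  [9, 8, 8, 7]
  [27, 25, 26, 24]
  [28, 27, 27, 26]
Answer: row 1 of M^⊗4 = [25, 24, 24, 23]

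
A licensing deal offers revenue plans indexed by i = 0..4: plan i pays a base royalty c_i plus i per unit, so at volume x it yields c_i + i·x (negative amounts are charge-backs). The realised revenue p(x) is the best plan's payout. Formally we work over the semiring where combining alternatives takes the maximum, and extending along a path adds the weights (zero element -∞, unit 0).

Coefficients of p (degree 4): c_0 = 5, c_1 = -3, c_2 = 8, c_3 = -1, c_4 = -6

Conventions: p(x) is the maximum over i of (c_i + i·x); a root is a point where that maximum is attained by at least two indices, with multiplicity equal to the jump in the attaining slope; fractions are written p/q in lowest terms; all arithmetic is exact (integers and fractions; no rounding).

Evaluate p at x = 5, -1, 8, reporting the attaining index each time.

p(5) = max(5+0·5=5, -3+1·5=2, 8+2·5=18, -1+3·5=14, -6+4·5=14) = 18 (attained by i=2)
p(-1) = max(5+0·(-1)=5, -3+1·(-1)=-4, 8+2·(-1)=6, -1+3·(-1)=-4, -6+4·(-1)=-10) = 6 (attained by i=2)
p(8) = max(5+0·8=5, -3+1·8=5, 8+2·8=24, -1+3·8=23, -6+4·8=26) = 26 (attained by i=4)
Answer: p(5) = 18; p(-1) = 6; p(8) = 26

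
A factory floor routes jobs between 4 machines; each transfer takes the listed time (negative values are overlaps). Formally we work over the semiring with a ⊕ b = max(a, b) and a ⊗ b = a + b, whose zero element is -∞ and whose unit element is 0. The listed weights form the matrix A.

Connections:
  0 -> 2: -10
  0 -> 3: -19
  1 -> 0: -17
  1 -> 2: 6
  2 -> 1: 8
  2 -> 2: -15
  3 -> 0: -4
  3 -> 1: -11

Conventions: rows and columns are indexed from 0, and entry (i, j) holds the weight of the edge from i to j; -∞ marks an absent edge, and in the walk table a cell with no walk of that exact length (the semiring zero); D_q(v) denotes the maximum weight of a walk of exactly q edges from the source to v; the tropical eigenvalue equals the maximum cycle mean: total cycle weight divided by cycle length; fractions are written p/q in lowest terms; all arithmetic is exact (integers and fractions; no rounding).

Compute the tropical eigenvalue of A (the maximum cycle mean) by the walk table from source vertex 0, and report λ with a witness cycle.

q=0: [0, -∞, -∞, -∞]
q=1: [-∞, -∞, -10, -19]
q=2: [-23, -2, -25, -∞]
q=3: [-19, -17, 4, -42]
q=4: [-34, 12, -11, -38]
Optimal cycle mean attained by: cycle 1->2->1, total 6 + 8, length 2.
Answer: λ = 7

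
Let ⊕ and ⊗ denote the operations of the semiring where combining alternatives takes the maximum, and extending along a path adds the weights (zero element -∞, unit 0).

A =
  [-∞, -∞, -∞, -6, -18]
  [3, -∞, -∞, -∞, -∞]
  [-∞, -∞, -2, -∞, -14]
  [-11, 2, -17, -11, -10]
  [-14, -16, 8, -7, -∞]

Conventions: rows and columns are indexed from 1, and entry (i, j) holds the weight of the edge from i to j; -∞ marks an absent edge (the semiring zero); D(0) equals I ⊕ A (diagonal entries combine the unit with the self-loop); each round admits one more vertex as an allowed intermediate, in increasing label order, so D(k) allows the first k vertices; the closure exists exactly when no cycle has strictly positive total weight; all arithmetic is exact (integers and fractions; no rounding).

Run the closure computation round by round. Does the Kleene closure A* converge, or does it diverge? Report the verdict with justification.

D(0):
  [0, -∞, -∞, -6, -18]
  [3, 0, -∞, -∞, -∞]
  [-∞, -∞, 0, -∞, -14]
  [-11, 2, -17, 0, -10]
  [-14, -16, 8, -7, 0]
D(1):
  [0, -∞, -∞, -6, -18]
  [3, 0, -∞, -3, -15]
  [-∞, -∞, 0, -∞, -14]
  [-11, 2, -17, 0, -10]
  [-14, -16, 8, -7, 0]
D(2):
  [0, -∞, -∞, -6, -18]
  [3, 0, -∞, -3, -15]
  [-∞, -∞, 0, -∞, -14]
  [5, 2, -17, 0, -10]
  [-13, -16, 8, -7, 0]
D(3):
  [0, -∞, -∞, -6, -18]
  [3, 0, -∞, -3, -15]
  [-∞, -∞, 0, -∞, -14]
  [5, 2, -17, 0, -10]
  [-13, -16, 8, -7, 0]
D(4):
  [0, -4, -23, -6, -16]
  [3, 0, -20, -3, -13]
  [-∞, -∞, 0, -∞, -14]
  [5, 2, -17, 0, -10]
  [-2, -5, 8, -7, 0]
D(5):
  [0, -4, -8, -6, -16]
  [3, 0, -5, -3, -13]
  [-16, -19, 0, -21, -14]
  [5, 2, -2, 0, -10]
  [-2, -5, 8, -7, 0]
Key observation: every diagonal entry stays at the unit through all rounds, so no improving cycle exists.
Answer: CONVERGES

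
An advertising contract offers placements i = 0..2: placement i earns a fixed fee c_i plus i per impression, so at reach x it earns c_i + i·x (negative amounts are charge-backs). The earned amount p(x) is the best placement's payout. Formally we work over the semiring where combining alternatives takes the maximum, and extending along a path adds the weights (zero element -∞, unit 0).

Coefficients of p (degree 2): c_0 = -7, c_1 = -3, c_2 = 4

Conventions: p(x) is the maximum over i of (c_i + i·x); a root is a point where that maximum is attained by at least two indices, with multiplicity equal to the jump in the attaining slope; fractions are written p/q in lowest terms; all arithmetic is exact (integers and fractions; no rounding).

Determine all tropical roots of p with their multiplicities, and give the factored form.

hull edge (i=0, c=-7) to (i=2, c=4): slope 11/2, span 2
Factored form: p(x) = 4 ⊗ (x ⊕ (-11/2)) ⊗ (x ⊕ (-11/2))
Answer: roots = -11/2 (mult 2)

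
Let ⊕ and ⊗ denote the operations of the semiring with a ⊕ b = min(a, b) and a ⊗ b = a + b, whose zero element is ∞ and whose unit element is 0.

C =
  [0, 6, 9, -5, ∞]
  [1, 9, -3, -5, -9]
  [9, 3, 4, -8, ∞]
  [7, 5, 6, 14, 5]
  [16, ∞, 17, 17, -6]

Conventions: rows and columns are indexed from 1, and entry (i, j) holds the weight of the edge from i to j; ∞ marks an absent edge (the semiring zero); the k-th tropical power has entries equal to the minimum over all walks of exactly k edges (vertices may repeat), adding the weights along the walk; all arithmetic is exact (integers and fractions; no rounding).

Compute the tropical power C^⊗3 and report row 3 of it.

C^⊗2:
  [0, 0, 1, -5, -3]
  [1, 0, 1, -11, -15]
  [-1, -3, -2, -4, -6]
  [6, 9, 2, -2, -4]
  [10, 20, 11, 9, -12]
C^⊗3:
  [0, 0, -3, -7, -9]
  [-4, -6, -5, -7, -21]
  [-2, 1, -6, -10, -12]
  [5, 3, 4, -6, -10]
  [4, 14, 5, 3, -18]
Answer: row 3 of C^⊗3 = [-2, 1, -6, -10, -12]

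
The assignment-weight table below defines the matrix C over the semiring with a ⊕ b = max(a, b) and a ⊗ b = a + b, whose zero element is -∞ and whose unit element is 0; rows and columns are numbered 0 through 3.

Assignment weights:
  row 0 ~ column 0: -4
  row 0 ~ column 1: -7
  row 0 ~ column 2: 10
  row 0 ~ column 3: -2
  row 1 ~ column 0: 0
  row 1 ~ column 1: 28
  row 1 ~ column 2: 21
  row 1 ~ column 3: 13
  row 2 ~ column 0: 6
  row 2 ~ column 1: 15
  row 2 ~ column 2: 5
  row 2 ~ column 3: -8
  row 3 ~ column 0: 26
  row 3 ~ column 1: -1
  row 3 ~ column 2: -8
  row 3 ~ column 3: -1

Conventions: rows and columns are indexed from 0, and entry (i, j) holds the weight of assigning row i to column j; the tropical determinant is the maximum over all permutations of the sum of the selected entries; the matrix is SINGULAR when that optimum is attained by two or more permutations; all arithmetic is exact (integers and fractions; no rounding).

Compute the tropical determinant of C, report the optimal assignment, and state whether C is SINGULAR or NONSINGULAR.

σ = (0, 1, 2, 3): (-4) + 28 + 5 + (-1) = 28
σ = (0, 1, 3, 2): (-4) + 28 + (-8) + (-8) = 8
σ = (0, 2, 1, 3): (-4) + 21 + 15 + (-1) = 31
σ = (0, 2, 3, 1): (-4) + 21 + (-8) + (-1) = 8
σ = (0, 3, 1, 2): (-4) + 13 + 15 + (-8) = 16
σ = (0, 3, 2, 1): (-4) + 13 + 5 + (-1) = 13
σ = (1, 0, 2, 3): (-7) + 0 + 5 + (-1) = -3
σ = (1, 0, 3, 2): (-7) + 0 + (-8) + (-8) = -23
σ = (1, 2, 0, 3): (-7) + 21 + 6 + (-1) = 19
σ = (1, 2, 3, 0): (-7) + 21 + (-8) + 26 = 32
σ = (1, 3, 0, 2): (-7) + 13 + 6 + (-8) = 4
σ = (1, 3, 2, 0): (-7) + 13 + 5 + 26 = 37
σ = (2, 0, 1, 3): 10 + 0 + 15 + (-1) = 24
σ = (2, 0, 3, 1): 10 + 0 + (-8) + (-1) = 1
σ = (2, 1, 0, 3): 10 + 28 + 6 + (-1) = 43
σ = (2, 1, 3, 0): 10 + 28 + (-8) + 26 = 56
σ = (2, 3, 0, 1): 10 + 13 + 6 + (-1) = 28
σ = (2, 3, 1, 0): 10 + 13 + 15 + 26 = 64
σ = (3, 0, 1, 2): (-2) + 0 + 15 + (-8) = 5
σ = (3, 0, 2, 1): (-2) + 0 + 5 + (-1) = 2
σ = (3, 1, 0, 2): (-2) + 28 + 6 + (-8) = 24
σ = (3, 1, 2, 0): (-2) + 28 + 5 + 26 = 57
σ = (3, 2, 0, 1): (-2) + 21 + 6 + (-1) = 24
σ = (3, 2, 1, 0): (-2) + 21 + 15 + 26 = 60
Optimal value attained by: σ = (2, 3, 1, 0).
Answer: det⊕(C) = 64; verdict: NONSINGULAR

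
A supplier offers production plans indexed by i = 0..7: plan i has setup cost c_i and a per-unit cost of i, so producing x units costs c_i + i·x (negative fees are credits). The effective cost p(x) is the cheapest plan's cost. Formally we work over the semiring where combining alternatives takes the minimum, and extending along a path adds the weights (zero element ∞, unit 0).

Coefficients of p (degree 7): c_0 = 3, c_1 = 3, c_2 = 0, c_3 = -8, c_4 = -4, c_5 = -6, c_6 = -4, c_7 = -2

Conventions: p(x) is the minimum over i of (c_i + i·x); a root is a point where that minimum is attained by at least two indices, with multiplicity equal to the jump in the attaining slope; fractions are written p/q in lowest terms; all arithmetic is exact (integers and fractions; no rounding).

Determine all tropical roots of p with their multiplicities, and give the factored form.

hull edge (i=0, c=3) to (i=3, c=-8): slope -11/3, span 3
hull edge (i=3, c=-8) to (i=5, c=-6): slope 1, span 2
hull edge (i=5, c=-6) to (i=7, c=-2): slope 2, span 2
Factored form: p(x) = -2 ⊗ (x ⊕ (-2)) ⊗ (x ⊕ (-2)) ⊗ (x ⊕ (-1)) ⊗ (x ⊕ (-1)) ⊗ (x ⊕ 11/3) ⊗ (x ⊕ 11/3) ⊗ (x ⊕ 11/3)
Answer: roots = -2 (mult 2), -1 (mult 2), 11/3 (mult 3)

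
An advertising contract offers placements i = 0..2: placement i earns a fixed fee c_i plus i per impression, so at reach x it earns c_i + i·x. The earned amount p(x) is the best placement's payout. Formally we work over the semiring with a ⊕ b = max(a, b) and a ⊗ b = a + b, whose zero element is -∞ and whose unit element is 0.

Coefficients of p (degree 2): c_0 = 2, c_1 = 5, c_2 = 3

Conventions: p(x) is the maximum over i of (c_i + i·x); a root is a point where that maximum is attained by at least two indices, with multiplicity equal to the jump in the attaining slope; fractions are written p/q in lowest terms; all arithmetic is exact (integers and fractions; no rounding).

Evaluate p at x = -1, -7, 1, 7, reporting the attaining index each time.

p(-1) = max(2+0·(-1)=2, 5+1·(-1)=4, 3+2·(-1)=1) = 4 (attained by i=1)
p(-7) = max(2+0·(-7)=2, 5+1·(-7)=-2, 3+2·(-7)=-11) = 2 (attained by i=0)
p(1) = max(2+0·1=2, 5+1·1=6, 3+2·1=5) = 6 (attained by i=1)
p(7) = max(2+0·7=2, 5+1·7=12, 3+2·7=17) = 17 (attained by i=2)
Answer: p(-1) = 4; p(-7) = 2; p(1) = 6; p(7) = 17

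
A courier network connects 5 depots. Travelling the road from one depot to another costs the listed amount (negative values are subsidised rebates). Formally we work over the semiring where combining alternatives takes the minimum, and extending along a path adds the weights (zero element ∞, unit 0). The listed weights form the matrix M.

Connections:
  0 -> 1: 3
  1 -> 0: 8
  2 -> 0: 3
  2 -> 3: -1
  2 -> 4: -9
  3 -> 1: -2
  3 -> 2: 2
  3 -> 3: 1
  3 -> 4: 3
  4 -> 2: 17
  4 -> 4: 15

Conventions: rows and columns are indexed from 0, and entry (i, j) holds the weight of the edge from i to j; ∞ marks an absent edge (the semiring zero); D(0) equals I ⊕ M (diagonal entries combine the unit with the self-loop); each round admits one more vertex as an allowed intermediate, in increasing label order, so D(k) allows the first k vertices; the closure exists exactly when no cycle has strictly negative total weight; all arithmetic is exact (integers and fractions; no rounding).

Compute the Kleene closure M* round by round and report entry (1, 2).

D(0):
  [0, 3, ∞, ∞, ∞]
  [8, 0, ∞, ∞, ∞]
  [3, ∞, 0, -1, -9]
  [∞, -2, 2, 0, 3]
  [∞, ∞, 17, ∞, 0]
D(1):
  [0, 3, ∞, ∞, ∞]
  [8, 0, ∞, ∞, ∞]
  [3, 6, 0, -1, -9]
  [∞, -2, 2, 0, 3]
  [∞, ∞, 17, ∞, 0]
D(2):
  [0, 3, ∞, ∞, ∞]
  [8, 0, ∞, ∞, ∞]
  [3, 6, 0, -1, -9]
  [6, -2, 2, 0, 3]
  [∞, ∞, 17, ∞, 0]
D(3):
  [0, 3, ∞, ∞, ∞]
  [8, 0, ∞, ∞, ∞]
  [3, 6, 0, -1, -9]
  [5, -2, 2, 0, -7]
  [20, 23, 17, 16, 0]
D(4):
  [0, 3, ∞, ∞, ∞]
  [8, 0, ∞, ∞, ∞]
  [3, -3, 0, -1, -9]
  [5, -2, 2, 0, -7]
  [20, 14, 17, 16, 0]
D(5):
  [0, 3, ∞, ∞, ∞]
  [8, 0, ∞, ∞, ∞]
  [3, -3, 0, -1, -9]
  [5, -2, 2, 0, -7]
  [20, 14, 17, 16, 0]
Answer: M*[1][2] = ∞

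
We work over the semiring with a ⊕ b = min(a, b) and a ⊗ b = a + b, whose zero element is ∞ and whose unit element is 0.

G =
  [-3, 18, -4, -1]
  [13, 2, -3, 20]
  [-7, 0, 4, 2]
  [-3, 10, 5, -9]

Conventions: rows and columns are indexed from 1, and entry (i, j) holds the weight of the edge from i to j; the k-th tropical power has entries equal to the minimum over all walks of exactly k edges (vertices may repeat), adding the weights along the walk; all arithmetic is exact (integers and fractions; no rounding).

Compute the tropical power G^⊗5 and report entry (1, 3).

G^⊗2:
  [-11, -4, -7, -10]
  [-10, -3, -1, -1]
  [-10, 2, -11, -8]
  [-12, 1, -7, -18]
G^⊗3:
  [-14, -7, -15, -19]
  [-13, -1, -14, -11]
  [-18, -11, -14, -17]
  [-21, -8, -16, -27]
G^⊗4:
  [-22, -15, -18, -28]
  [-21, -14, -17, -20]
  [-21, -14, -22, -26]
  [-30, -17, -25, -36]
G^⊗5:
  [-31, -18, -26, -37]
  [-24, -17, -25, -29]
  [-29, -22, -25, -35]
  [-39, -26, -34, -45]
Key observation: the optimum is the walk 1->3->1->3->1->3, with weight (-4) + (-7) + (-4) + (-7) + (-4) = -26.
Optimal value attained by: walk 1->3->1->3->1->3.
Answer: (G^⊗5)[1][3] = -26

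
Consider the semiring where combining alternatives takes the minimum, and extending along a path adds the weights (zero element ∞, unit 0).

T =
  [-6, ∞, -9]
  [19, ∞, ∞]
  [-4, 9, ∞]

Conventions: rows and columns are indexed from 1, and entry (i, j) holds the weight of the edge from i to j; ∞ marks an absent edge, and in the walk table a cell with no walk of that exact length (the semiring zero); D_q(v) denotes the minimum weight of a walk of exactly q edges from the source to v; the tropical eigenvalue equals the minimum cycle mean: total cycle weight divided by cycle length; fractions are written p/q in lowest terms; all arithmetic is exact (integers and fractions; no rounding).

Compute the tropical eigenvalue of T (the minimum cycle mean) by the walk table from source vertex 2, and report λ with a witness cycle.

q=0: [∞, 0, ∞]
q=1: [19, ∞, ∞]
q=2: [13, ∞, 10]
q=3: [6, 19, 4]
Optimal cycle mean attained by: cycle 1->3->1, total (-9) + (-4), length 2.
Answer: λ = -13/2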